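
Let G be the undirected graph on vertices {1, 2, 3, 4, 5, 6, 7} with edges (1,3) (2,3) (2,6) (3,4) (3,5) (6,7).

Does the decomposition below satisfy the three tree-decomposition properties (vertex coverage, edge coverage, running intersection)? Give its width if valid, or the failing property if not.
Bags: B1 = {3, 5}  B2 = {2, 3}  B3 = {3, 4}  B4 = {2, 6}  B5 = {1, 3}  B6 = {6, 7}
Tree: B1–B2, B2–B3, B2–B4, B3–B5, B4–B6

Checking the three conditions: (i) the bags cover all of {1, 2, 3, 4, 5, 6, 7}; (ii) for each edge, some bag contains both endpoints; (iii) the bags containing any fixed vertex form a subtree. All hold, so the decomposition is valid with width 2 − 1 = 1.

Yes; width 1.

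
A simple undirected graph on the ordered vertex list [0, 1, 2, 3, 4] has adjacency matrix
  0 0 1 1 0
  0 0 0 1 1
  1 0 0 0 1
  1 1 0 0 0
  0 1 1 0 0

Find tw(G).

2

A width-2 tree decomposition is:
Bags: B1 = {0, 2, 4}  B2 = {0, 1, 4}  B3 = {0, 1, 3}
Tree: B1–B2, B2–B3
Every bag has size at most 3, so the width is 3 − 1 = 2 and tw(G) ≤ 2. The edges 0–2–4–1–3–0 form a cycle, so G is not a tree and its treewidth is at least 2. Therefore the treewidth is 2.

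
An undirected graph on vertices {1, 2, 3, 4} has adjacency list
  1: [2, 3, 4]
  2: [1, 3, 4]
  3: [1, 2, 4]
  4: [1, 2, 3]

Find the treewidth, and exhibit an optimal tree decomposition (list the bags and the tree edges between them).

Treewidth 3.
One such decomposition:
Bags: B1 = {1, 2, 3, 4}
Tree: (single bag)

With just one bag of size 4, the width is 4 − 1 = 3, so tw(G) ≤ 3. On the other hand G contains the 4-clique {1, 2, 3, 4}. A clique must lie in a single bag of any decomposition, so no decomposition can have width below 3. The upper and lower bounds meet at 3, so that is the treewidth.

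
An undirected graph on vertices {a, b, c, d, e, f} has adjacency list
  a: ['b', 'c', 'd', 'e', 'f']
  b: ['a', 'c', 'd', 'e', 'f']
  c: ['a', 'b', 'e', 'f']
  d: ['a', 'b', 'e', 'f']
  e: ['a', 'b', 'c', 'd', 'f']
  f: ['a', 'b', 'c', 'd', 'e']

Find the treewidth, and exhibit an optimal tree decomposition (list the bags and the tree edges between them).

Treewidth 4.
Bags: B1 = {a, b, c, e, f}  B2 = {a, b, d, e, f}
Tree: B1–B2

Every bag has size at most 5, so the width is 5 − 1 = 4 and tw(G) ≤ 4. On the other hand G contains the 5-clique {a, b, d, e, f}. A clique must lie in a single bag of any decomposition, so no decomposition can have width below 4. Therefore the treewidth is 4.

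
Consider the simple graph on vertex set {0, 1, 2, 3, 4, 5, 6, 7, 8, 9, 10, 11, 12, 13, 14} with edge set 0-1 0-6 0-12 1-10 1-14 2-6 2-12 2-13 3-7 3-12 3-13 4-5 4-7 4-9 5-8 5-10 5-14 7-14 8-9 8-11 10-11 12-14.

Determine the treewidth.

3

A width-3 tree decomposition is:
Bags: B1 = {8, 9, 10, 11}  B2 = {5, 8, 9, 10}  B3 = {4, 5, 9, 10}  B4 = {1, 4, 5, 10}  B5 = {1, 4, 5, 14}  B6 = {1, 4, 7, 14}  B7 = {0, 1, 7, 14}  B8 = {0, 7, 12, 14}  B9 = {0, 3, 7, 12}  B10 = {0, 3, 6, 12}  B11 = {2, 3, 6, 12}  B12 = {2, 3, 6, 13}
Tree: B1–B2, B2–B3, B3–B4, B4–B5, B5–B6, B6–B7, B7–B8, B8–B9, B9–B10, B10–B11, B11–B12
Each bag holds 4 vertices, so the decomposition has width 3, which upper-bounds the treewidth. For the lower bound: the 4 vertex sets {8,9,11}, {10}, {5}, {1,4,7,14} are disjoint, each induces a connected subgraph, and every pair is joined by at least one edge of G. Contracting each set to a single vertex therefore yields K_{4} as a minor, and since treewidth is minor-monotone, tw(G) ≥ tw(K_{4}) = 3. Therefore the treewidth is 3.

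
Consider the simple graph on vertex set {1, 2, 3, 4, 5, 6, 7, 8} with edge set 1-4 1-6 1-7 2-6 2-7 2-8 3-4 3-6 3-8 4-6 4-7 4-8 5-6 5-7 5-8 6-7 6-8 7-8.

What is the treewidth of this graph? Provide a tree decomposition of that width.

Each bag holds 4 vertices, so the decomposition has width 3, which upper-bounds the treewidth. Conversely, {3, 4, 6, 8} is a clique of size 4, and the vertices of any clique must share a bag in every tree decomposition; so some bag has ≥ 4 vertices and tw(G) ≥ 3. Hence tw(G) = 3 exactly.

Treewidth 3.
One such decomposition:
Bags: B1 = {4, 6, 7, 8}  B2 = {2, 6, 7, 8}  B3 = {1, 4, 6, 7}  B4 = {3, 4, 6, 8}  B5 = {5, 6, 7, 8}
Tree: B1–B2, B1–B3, B1–B4, B1–B5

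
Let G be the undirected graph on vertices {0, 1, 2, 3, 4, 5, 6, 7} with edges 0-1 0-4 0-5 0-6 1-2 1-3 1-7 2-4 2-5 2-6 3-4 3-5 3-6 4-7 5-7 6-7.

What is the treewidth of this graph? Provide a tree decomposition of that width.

Treewidth 4.
One such decomposition:
Bags: B1 = {1, 2, 4, 5, 6}  B2 = {0, 1, 4, 5, 6}  B3 = {1, 4, 5, 6, 7}  B4 = {1, 3, 4, 5, 6}
Tree: B1–B2, B2–B3, B3–B4

Every bag has size at most 5, so the width is 5 − 1 = 4 and tw(G) ≤ 4. For the lower bound: the 5 vertex sets {2,4}, {0,6}, {1,7}, {5}, {3} are disjoint, each induces a connected subgraph, and every pair is joined by at least one edge of G. Contracting each set to a single vertex therefore yields K_{5} as a minor, and since treewidth is minor-monotone, tw(G) ≥ tw(K_{5}) = 4. Hence tw(G) = 4 exactly.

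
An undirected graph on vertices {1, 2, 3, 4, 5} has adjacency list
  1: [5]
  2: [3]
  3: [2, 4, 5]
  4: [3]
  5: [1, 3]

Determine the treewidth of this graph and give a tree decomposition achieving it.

The largest bag has 2 vertices, giving width 1; this decomposition certifies tw(G) ≤ 1. Any graph with an edge has treewidth ≥ 1, and G has the edge 4–3. Hence tw(G) = 1 exactly.

Treewidth 1.
One optimal decomposition is:
Bags: B1 = {3, 4}  B2 = {2, 3}  B3 = {3, 5}  B4 = {1, 5}
Tree: B1–B2, B1–B3, B3–B4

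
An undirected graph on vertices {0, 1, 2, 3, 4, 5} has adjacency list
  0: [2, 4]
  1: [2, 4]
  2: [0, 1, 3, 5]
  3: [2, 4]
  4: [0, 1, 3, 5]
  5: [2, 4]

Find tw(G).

2

A width-2 tree decomposition is:
Bags: B1 = {1, 2, 4}  B2 = {0, 2, 4}  B3 = {2, 3, 4}  B4 = {2, 4, 5}
Tree: B1–B2, B2–B3, B3–B4
Every bag has size at most 3, so the width is 3 − 1 = 2 and tw(G) ≤ 2. The edges 1–4–0–2–1 form a cycle, so G is not a tree and its treewidth is at least 2. Combining the bounds, tw(G) = 2.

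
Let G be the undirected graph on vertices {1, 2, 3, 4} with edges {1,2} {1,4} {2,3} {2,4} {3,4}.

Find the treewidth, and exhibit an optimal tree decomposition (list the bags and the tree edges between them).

Every bag has size at most 3, so the width is 3 − 1 = 2 and tw(G) ≤ 2. On the other hand G contains the 3-clique {1, 2, 4}. A clique must lie in a single bag of any decomposition, so no decomposition can have width below 2. Combining the bounds, tw(G) = 2.

Treewidth 2.
One such decomposition:
Bags: B1 = {2, 3, 4}  B2 = {1, 2, 4}
Tree: B1–B2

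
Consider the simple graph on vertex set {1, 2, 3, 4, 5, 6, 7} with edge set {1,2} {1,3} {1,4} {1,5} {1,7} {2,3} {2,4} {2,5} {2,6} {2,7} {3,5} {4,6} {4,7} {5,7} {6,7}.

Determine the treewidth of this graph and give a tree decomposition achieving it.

Each bag holds 4 vertices, so the decomposition has width 3, which upper-bounds the treewidth. Conversely, {1, 2, 4, 7} is a clique of size 4, and the vertices of any clique must share a bag in every tree decomposition; so some bag has ≥ 4 vertices and tw(G) ≥ 3. Therefore the treewidth is 3.

Treewidth 3.
One such decomposition:
Bags: B1 = {1, 2, 4, 7}  B2 = {2, 4, 6, 7}  B3 = {1, 2, 5, 7}  B4 = {1, 2, 3, 5}
Tree: B1–B2, B1–B3, B3–B4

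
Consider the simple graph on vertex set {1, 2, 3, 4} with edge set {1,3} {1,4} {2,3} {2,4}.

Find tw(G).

2

A width-2 tree decomposition is:
Bags: B1 = {1, 2, 4}  B2 = {1, 2, 3}
Tree: B1–B2
Each bag holds 3 vertices, so the decomposition has width 2, which upper-bounds the treewidth. For the lower bound, G contains the cycle 1–4–2–3–1, so G is not a forest; only forests have treewidth ≤ 1, hence tw(G) ≥ 2. Hence tw(G) = 2 exactly.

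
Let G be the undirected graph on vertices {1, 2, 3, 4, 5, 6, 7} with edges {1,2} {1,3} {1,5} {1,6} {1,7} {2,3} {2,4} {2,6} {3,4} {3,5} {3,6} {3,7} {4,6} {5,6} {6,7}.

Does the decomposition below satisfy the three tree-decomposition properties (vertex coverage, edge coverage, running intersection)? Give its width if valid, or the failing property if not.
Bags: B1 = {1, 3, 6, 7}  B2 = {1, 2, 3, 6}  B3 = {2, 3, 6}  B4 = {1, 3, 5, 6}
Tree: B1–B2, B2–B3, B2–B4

No — vertex 4 appears in no bag.

A tree decomposition must satisfy three properties: every vertex lies in some bag; for every edge, both endpoints lie together in some bag; and for every vertex, the bags containing it form a connected subtree. Here vertex 4 appears in no bag, so the decomposition is invalid.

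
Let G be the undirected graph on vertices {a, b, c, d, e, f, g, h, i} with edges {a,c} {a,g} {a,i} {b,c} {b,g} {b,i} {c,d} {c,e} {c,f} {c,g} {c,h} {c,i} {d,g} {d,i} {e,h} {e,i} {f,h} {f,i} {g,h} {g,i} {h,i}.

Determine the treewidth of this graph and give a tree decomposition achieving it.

Each bag holds 4 vertices, so the decomposition has width 3, which upper-bounds the treewidth. For the lower bound, the 4 vertices {c, d, g, i} are pairwise adjacent, and any tree decomposition puts a clique entirely inside one bag — forcing width ≥ 3. Therefore the treewidth is 3.

Treewidth 3.
Bags: B1 = {c, g, h, i}  B2 = {c, d, g, i}  B3 = {a, c, g, i}  B4 = {c, f, h, i}  B5 = {c, e, h, i}  B6 = {b, c, g, i}
Tree: B1–B2, B1–B3, B1–B4, B4–B5, B1–B6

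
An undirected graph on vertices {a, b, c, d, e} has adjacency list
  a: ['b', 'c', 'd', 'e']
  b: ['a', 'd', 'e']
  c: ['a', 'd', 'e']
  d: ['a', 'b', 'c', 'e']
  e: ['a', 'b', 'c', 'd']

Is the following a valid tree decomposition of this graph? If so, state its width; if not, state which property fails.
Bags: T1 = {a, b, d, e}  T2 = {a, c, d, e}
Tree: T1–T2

Yes; width 3.

Every vertex of G appears in some bag (union = {a, b, c, d, e}); every edge is covered by a bag; and for each vertex v the set of bags containing v is connected in the bag tree. The decomposition is therefore valid. The largest bag has 4 vertices, so the width is 3.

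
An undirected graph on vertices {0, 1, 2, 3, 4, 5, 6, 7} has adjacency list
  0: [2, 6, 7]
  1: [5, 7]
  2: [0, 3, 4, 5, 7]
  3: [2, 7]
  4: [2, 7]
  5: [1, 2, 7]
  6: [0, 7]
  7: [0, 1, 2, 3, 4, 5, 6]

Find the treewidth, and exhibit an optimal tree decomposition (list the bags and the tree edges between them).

Treewidth 2.
One such decomposition:
Bags: B1 = {0, 6, 7}  B2 = {0, 2, 7}  B3 = {2, 4, 7}  B4 = {2, 5, 7}  B5 = {1, 5, 7}  B6 = {2, 3, 7}
Tree: B1–B2, B2–B3, B2–B4, B4–B5, B2–B6

The largest bag has 3 vertices, giving width 2; this decomposition certifies tw(G) ≤ 2. For the lower bound, the 3 vertices {1, 5, 7} are pairwise adjacent, and any tree decomposition puts a clique entirely inside one bag — forcing width ≥ 2. Therefore the treewidth is 2.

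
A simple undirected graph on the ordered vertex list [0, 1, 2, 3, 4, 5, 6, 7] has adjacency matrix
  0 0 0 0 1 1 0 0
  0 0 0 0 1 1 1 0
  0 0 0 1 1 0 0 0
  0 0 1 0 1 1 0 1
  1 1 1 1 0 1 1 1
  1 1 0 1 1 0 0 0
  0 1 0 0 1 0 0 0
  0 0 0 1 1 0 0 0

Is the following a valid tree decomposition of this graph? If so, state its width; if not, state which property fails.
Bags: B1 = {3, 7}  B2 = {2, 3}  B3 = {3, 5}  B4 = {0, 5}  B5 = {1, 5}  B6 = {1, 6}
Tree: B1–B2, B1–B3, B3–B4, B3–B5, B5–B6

A tree decomposition must satisfy three properties: every vertex lies in some bag; for every edge, both endpoints lie together in some bag; and for every vertex, the bags containing it form a connected subtree. Here vertex 4 appears in no bag, so the decomposition is invalid.

No — vertex 4 appears in no bag.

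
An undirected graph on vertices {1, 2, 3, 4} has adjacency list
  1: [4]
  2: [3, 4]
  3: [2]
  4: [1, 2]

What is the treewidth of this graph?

A width-1 tree decomposition is:
Bags: B1 = {2, 3}  B2 = {2, 4}  B3 = {1, 4}
Tree: B1–B2, B2–B3
The largest bag has 2 vertices, giving width 1; this decomposition certifies tw(G) ≤ 1. Since G has at least one edge (e.g. 3–2), it is not an edgeless graph, so tw(G) ≥ 1. Therefore the treewidth is 1.

1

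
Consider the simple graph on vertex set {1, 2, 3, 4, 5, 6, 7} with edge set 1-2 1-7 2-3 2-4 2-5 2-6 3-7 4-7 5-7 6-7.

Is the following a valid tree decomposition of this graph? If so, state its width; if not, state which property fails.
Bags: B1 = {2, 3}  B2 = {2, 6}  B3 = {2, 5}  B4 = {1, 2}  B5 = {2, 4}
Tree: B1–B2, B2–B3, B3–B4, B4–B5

A tree decomposition must satisfy three properties: every vertex lies in some bag; for every edge, both endpoints lie together in some bag; and for every vertex, the bags containing it form a connected subtree. Here vertex 7 appears in no bag, so the decomposition is invalid.

No — vertex 7 appears in no bag.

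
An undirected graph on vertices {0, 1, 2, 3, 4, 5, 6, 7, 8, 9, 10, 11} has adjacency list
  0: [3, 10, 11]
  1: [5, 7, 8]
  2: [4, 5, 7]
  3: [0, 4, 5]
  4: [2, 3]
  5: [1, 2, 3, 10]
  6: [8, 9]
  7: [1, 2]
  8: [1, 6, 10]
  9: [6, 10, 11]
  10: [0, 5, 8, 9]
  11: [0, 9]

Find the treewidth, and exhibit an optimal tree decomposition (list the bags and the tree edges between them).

Treewidth 3.
Bags: B1 = {1, 2, 4, 7}  B2 = {1, 2, 4, 5}  B3 = {1, 3, 4, 5}  B4 = {1, 3, 5, 8}  B5 = {3, 5, 8, 10}  B6 = {0, 3, 8, 10}  B7 = {0, 6, 8, 10}  B8 = {0, 6, 9, 10}  B9 = {0, 6, 9, 11}
Tree: B1–B2, B2–B3, B3–B4, B4–B5, B5–B6, B6–B7, B7–B8, B8–B9

The largest bag has 4 vertices, giving width 3; this decomposition certifies tw(G) ≤ 3. For the lower bound: the 4 vertex sets {2,4,7}, {1}, {5}, {0,3,8,10} are disjoint, each induces a connected subgraph, and every pair is joined by at least one edge of G. Contracting each set to a single vertex therefore yields K_{4} as a minor, and since treewidth is minor-monotone, tw(G) ≥ tw(K_{4}) = 3. Hence tw(G) = 3 exactly.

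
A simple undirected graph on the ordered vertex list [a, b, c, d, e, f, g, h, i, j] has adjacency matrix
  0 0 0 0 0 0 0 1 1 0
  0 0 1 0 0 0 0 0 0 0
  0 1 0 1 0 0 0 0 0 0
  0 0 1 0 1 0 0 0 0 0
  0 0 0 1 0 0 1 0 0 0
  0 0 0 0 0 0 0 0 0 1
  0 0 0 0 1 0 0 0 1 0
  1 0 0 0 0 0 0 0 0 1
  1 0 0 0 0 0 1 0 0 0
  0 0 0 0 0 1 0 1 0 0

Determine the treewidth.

1

A width-1 tree decomposition is:
Bags: B1 = {f, j}  B2 = {h, j}  B3 = {a, h}  B4 = {a, i}  B5 = {g, i}  B6 = {e, g}  B7 = {d, e}  B8 = {c, d}  B9 = {b, c}
Tree: B1–B2, B2–B3, B3–B4, B4–B5, B5–B6, B6–B7, B7–B8, B8–B9
The largest bag has 2 vertices, giving width 1; this decomposition certifies tw(G) ≤ 1. Any graph with an edge has treewidth ≥ 1, and G has the edge f–j. Therefore the treewidth is 1.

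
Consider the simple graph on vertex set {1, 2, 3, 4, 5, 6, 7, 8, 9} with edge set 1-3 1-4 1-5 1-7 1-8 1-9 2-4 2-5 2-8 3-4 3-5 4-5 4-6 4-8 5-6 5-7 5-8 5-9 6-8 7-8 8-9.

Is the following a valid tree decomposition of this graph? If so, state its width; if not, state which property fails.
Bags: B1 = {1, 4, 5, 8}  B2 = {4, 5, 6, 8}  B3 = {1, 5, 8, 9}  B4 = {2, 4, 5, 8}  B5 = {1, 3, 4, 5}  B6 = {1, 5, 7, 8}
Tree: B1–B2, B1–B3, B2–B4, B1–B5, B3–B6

Yes; width 3.

Every vertex of G appears in some bag (union = {1, 2, 3, 4, 5, 6, 7, 8, 9}); every edge is covered by a bag; and for each vertex v the set of bags containing v is connected in the bag tree. The decomposition is therefore valid. The largest bag has 4 vertices, so the width is 3.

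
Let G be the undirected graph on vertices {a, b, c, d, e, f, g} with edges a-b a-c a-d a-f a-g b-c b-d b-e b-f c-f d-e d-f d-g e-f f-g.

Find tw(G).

A width-3 tree decomposition is:
Bags: B1 = {a, d, f, g}  B2 = {a, b, d, f}  B3 = {b, d, e, f}  B4 = {a, b, c, f}
Tree: B1–B2, B2–B3, B2–B4
The largest bag has 4 vertices, giving width 3; this decomposition certifies tw(G) ≤ 3. On the other hand G contains the 4-clique {b, d, e, f}. A clique must lie in a single bag of any decomposition, so no decomposition can have width below 3. Hence tw(G) = 3 exactly.

3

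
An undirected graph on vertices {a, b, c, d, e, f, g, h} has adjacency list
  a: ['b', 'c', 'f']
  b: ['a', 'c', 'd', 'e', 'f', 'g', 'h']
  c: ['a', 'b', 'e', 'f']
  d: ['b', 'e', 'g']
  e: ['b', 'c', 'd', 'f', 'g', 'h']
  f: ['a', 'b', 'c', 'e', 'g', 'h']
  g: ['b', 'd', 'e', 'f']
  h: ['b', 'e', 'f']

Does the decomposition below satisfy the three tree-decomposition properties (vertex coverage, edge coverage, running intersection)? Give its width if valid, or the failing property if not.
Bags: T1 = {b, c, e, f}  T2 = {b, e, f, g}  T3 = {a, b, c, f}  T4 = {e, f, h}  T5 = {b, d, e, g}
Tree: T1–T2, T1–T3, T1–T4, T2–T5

A tree decomposition must satisfy three properties: every vertex lies in some bag; for every edge, both endpoints lie together in some bag; and for every vertex, the bags containing it form a connected subtree. Here edge (b,h) lies in no bag, so the decomposition is invalid.

No — edge (b,h) lies in no bag.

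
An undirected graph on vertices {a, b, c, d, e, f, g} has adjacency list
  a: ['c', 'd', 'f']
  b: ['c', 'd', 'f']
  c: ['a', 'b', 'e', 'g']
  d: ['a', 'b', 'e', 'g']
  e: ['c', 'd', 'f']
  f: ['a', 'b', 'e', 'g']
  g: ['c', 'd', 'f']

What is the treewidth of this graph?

A width-3 tree decomposition is:
Bags: B1 = {a, c, d, f}  B2 = {c, d, f, g}  B3 = {b, c, d, f}  B4 = {c, d, e, f}
Tree: B1–B2, B2–B3, B3–B4
Every bag has size at most 4, so the width is 4 − 1 = 3 and tw(G) ≤ 3. For the lower bound: the 4 vertex sets {a,f}, {c,g}, {d}, {b} are disjoint, each induces a connected subgraph, and every pair is joined by at least one edge of G. Contracting each set to a single vertex therefore yields K_{4} as a minor, and since treewidth is minor-monotone, tw(G) ≥ tw(K_{4}) = 3. Combining the bounds, tw(G) = 3.

3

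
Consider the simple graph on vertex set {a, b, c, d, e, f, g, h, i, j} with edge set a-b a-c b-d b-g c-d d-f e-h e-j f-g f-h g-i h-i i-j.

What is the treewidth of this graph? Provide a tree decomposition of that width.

Treewidth 2.
Bags: B1 = {e, i, j}  B2 = {e, h, i}  B3 = {g, h, i}  B4 = {f, g, h}  B5 = {b, f, g}  B6 = {b, d, f}  B7 = {a, b, d}  B8 = {a, c, d}
Tree: B1–B2, B2–B3, B3–B4, B4–B5, B5–B6, B6–B7, B7–B8

Every bag has size at most 3, so the width is 3 − 1 = 2 and tw(G) ≤ 2. For the lower bound, G contains the cycle j–e–h–i–j, so G is not a forest; only forests have treewidth ≤ 1, hence tw(G) ≥ 2. Therefore the treewidth is 2.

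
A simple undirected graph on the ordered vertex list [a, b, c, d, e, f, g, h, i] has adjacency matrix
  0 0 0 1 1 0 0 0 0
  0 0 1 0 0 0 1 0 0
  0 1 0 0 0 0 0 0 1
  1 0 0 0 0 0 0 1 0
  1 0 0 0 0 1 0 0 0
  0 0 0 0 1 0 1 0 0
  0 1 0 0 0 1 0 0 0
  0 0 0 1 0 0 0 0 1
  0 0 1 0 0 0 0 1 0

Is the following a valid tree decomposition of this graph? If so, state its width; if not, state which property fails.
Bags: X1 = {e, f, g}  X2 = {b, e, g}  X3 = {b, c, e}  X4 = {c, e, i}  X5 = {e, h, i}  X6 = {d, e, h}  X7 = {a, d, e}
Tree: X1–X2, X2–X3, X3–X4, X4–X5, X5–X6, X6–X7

Yes; width 2.

Every vertex of G appears in some bag (union = {a, b, c, d, e, f, g, h, i}); every edge is covered by a bag; and for each vertex v the set of bags containing v is connected in the bag tree. The decomposition is therefore valid. The largest bag has 3 vertices, so the width is 2.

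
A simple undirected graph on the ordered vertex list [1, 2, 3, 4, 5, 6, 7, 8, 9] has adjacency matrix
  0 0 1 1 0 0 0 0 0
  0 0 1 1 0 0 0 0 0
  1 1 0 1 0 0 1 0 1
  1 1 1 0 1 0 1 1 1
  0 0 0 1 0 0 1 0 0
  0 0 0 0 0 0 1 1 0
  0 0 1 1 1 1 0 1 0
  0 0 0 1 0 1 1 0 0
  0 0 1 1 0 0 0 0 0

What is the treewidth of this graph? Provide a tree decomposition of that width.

Treewidth 2.
One optimal decomposition is:
Bags: B1 = {3, 4, 7}  B2 = {4, 7, 8}  B3 = {4, 5, 7}  B4 = {1, 3, 4}  B5 = {2, 3, 4}  B6 = {6, 7, 8}  B7 = {3, 4, 9}
Tree: B1–B2, B2–B3, B1–B4, B4–B5, B2–B6, B5–B7

The largest bag has 3 vertices, giving width 2; this decomposition certifies tw(G) ≤ 2. For the lower bound, the 3 vertices {4, 7, 8} are pairwise adjacent, and any tree decomposition puts a clique entirely inside one bag — forcing width ≥ 2. The upper and lower bounds meet at 2, so that is the treewidth.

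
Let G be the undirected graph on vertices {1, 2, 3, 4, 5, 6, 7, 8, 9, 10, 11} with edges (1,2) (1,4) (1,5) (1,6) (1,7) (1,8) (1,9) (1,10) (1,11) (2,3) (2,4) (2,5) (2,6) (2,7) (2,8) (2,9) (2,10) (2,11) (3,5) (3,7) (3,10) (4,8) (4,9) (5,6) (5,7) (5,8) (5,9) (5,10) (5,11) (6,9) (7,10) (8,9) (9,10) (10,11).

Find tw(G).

4

A width-4 tree decomposition is:
Bags: B1 = {1, 2, 5, 9, 10}  B2 = {1, 2, 5, 10, 11}  B3 = {1, 2, 5, 6, 9}  B4 = {1, 2, 5, 8, 9}  B5 = {1, 2, 4, 8, 9}  B6 = {1, 2, 5, 7, 10}  B7 = {2, 3, 5, 7, 10}
Tree: B1–B2, B1–B3, B1–B4, B4–B5, B1–B6, B6–B7
Every bag has size at most 5, so the width is 5 − 1 = 4 and tw(G) ≤ 4. On the other hand G contains the 5-clique {1, 2, 4, 8, 9}. A clique must lie in a single bag of any decomposition, so no decomposition can have width below 4. Hence tw(G) = 4 exactly.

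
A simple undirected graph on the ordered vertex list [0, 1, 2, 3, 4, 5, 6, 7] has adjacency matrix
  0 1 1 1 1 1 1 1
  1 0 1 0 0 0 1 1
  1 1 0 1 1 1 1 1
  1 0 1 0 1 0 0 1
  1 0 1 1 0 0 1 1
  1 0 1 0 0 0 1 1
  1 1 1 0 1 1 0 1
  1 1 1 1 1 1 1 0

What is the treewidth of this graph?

4

A width-4 tree decomposition is:
Bags: B1 = {0, 2, 4, 6, 7}  B2 = {0, 2, 5, 6, 7}  B3 = {0, 1, 2, 6, 7}  B4 = {0, 2, 3, 4, 7}
Tree: B1–B2, B1–B3, B1–B4
Each bag holds 5 vertices, so the decomposition has width 4, which upper-bounds the treewidth. For the lower bound, the 5 vertices {0, 2, 3, 4, 7} are pairwise adjacent, and any tree decomposition puts a clique entirely inside one bag — forcing width ≥ 4. The upper and lower bounds meet at 4, so that is the treewidth.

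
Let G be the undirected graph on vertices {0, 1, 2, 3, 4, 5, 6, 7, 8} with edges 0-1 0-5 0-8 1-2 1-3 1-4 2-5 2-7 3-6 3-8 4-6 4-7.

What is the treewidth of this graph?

3

A width-3 tree decomposition is:
Bags: B1 = {0, 3, 6, 8}  B2 = {0, 1, 3, 6}  B3 = {0, 1, 4, 6}  B4 = {0, 1, 4, 5}  B5 = {1, 2, 4, 5}  B6 = {2, 4, 5, 7}
Tree: B1–B2, B2–B3, B3–B4, B4–B5, B5–B6
Every bag has size at most 4, so the width is 4 − 1 = 3 and tw(G) ≤ 3. For the lower bound: the 4 vertex sets {3,6,8}, {0}, {1}, {2,4,5,7} are disjoint, each induces a connected subgraph, and every pair is joined by at least one edge of G. Contracting each set to a single vertex therefore yields K_{4} as a minor, and since treewidth is minor-monotone, tw(G) ≥ tw(K_{4}) = 3. Combining the bounds, tw(G) = 3.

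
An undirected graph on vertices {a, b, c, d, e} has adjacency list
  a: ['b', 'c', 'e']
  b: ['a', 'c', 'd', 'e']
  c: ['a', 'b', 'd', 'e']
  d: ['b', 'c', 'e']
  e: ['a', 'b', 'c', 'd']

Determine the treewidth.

3

A width-3 tree decomposition is:
Bags: B1 = {b, c, d, e}  B2 = {a, b, c, e}
Tree: B1–B2
The largest bag has 4 vertices, giving width 3; this decomposition certifies tw(G) ≤ 3. For the lower bound, the 4 vertices {b, c, d, e} are pairwise adjacent, and any tree decomposition puts a clique entirely inside one bag — forcing width ≥ 3. Hence tw(G) = 3 exactly.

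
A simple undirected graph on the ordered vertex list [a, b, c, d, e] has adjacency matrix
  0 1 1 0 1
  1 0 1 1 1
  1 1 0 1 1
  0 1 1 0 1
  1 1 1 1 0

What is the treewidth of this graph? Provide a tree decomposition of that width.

Each bag holds 4 vertices, so the decomposition has width 3, which upper-bounds the treewidth. On the other hand G contains the 4-clique {b, c, d, e}. A clique must lie in a single bag of any decomposition, so no decomposition can have width below 3. Hence tw(G) = 3 exactly.

Treewidth 3.
One such decomposition:
Bags: B1 = {a, b, c, e}  B2 = {b, c, d, e}
Tree: B1–B2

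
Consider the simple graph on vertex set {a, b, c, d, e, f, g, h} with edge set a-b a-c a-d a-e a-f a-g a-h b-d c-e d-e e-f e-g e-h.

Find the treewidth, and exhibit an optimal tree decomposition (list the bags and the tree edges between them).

Every bag has size at most 3, so the width is 3 − 1 = 2 and tw(G) ≤ 2. On the other hand G contains the 3-clique {a, d, e}. A clique must lie in a single bag of any decomposition, so no decomposition can have width below 2. Hence tw(G) = 2 exactly.

Treewidth 2.
One optimal decomposition is:
Bags: B1 = {a, e, h}  B2 = {a, d, e}  B3 = {a, b, d}  B4 = {a, c, e}  B5 = {a, e, g}  B6 = {a, e, f}
Tree: B1–B2, B2–B3, B1–B4, B1–B5, B4–B6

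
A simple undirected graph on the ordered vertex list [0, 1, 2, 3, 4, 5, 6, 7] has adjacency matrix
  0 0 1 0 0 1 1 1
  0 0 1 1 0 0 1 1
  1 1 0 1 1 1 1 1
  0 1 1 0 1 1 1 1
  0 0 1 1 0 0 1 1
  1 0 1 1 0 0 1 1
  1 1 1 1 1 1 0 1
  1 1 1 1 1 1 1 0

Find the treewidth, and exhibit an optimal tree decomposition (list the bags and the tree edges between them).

Each bag holds 5 vertices, so the decomposition has width 4, which upper-bounds the treewidth. Conversely, {0, 2, 5, 6, 7} is a clique of size 5, and the vertices of any clique must share a bag in every tree decomposition; so some bag has ≥ 5 vertices and tw(G) ≥ 4. Combining the bounds, tw(G) = 4.

Treewidth 4.
Bags: B1 = {1, 2, 3, 6, 7}  B2 = {2, 3, 5, 6, 7}  B3 = {0, 2, 5, 6, 7}  B4 = {2, 3, 4, 6, 7}
Tree: B1–B2, B2–B3, B1–B4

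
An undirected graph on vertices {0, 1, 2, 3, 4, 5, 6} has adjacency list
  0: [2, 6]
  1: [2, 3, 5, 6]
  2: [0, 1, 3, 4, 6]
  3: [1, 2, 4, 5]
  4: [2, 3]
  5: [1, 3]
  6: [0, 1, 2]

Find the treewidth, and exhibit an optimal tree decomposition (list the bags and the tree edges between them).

Treewidth 2.
Bags: B1 = {1, 2, 3}  B2 = {2, 3, 4}  B3 = {1, 2, 6}  B4 = {1, 3, 5}  B5 = {0, 2, 6}
Tree: B1–B2, B1–B3, B1–B4, B3–B5

Each bag holds 3 vertices, so the decomposition has width 2, which upper-bounds the treewidth. On the other hand G contains the 3-clique {0, 2, 6}. A clique must lie in a single bag of any decomposition, so no decomposition can have width below 2. Combining the bounds, tw(G) = 2.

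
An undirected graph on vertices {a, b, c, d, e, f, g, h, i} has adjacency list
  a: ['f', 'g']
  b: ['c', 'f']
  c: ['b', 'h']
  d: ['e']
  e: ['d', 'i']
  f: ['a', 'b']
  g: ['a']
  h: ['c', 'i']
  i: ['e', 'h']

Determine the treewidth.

1

A width-1 tree decomposition is:
Bags: B1 = {a, g}  B2 = {a, f}  B3 = {b, f}  B4 = {b, c}  B5 = {c, h}  B6 = {h, i}  B7 = {e, i}  B8 = {d, e}
Tree: B1–B2, B2–B3, B3–B4, B4–B5, B5–B6, B6–B7, B7–B8
Each bag holds 2 vertices, so the decomposition has width 1, which upper-bounds the treewidth. Any graph with an edge has treewidth ≥ 1, and G has the edge g–a. Combining the bounds, tw(G) = 1.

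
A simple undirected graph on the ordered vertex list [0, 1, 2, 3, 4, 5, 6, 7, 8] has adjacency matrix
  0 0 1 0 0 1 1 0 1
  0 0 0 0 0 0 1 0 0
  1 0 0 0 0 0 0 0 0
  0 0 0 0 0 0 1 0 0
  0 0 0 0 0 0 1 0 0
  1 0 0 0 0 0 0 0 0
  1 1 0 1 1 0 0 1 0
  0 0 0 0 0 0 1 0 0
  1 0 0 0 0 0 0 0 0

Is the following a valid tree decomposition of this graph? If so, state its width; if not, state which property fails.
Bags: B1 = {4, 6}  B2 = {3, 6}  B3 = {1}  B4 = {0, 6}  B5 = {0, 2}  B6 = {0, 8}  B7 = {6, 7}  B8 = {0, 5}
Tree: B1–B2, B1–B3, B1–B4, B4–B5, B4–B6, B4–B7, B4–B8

No — edge (6,1) lies in no bag.

A tree decomposition must satisfy three properties: every vertex lies in some bag; for every edge, both endpoints lie together in some bag; and for every vertex, the bags containing it form a connected subtree. Here edge (6,1) lies in no bag, so the decomposition is invalid.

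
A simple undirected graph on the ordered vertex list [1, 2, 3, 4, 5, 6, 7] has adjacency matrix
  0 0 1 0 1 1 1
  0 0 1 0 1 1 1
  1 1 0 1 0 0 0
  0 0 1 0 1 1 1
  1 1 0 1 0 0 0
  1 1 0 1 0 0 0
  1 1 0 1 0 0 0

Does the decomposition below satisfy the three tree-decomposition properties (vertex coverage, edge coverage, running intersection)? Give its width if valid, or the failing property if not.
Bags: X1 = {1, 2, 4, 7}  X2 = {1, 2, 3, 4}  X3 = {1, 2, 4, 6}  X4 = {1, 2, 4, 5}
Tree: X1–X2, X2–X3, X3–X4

Yes; width 3.

Every vertex of G appears in some bag (union = {1, 2, 3, 4, 5, 6, 7}); every edge is covered by a bag; and for each vertex v the set of bags containing v is connected in the bag tree. The decomposition is therefore valid. The largest bag has 4 vertices, so the width is 3.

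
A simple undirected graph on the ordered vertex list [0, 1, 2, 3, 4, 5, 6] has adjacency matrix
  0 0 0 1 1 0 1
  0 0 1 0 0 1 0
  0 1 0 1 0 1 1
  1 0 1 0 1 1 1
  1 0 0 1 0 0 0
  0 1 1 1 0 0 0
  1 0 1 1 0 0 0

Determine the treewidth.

A width-2 tree decomposition is:
Bags: B1 = {2, 3, 5}  B2 = {1, 2, 5}  B3 = {2, 3, 6}  B4 = {0, 3, 6}  B5 = {0, 3, 4}
Tree: B1–B2, B1–B3, B3–B4, B4–B5
The largest bag has 3 vertices, giving width 2; this decomposition certifies tw(G) ≤ 2. On the other hand G contains the 3-clique {1, 2, 5}. A clique must lie in a single bag of any decomposition, so no decomposition can have width below 2. The upper and lower bounds meet at 2, so that is the treewidth.

2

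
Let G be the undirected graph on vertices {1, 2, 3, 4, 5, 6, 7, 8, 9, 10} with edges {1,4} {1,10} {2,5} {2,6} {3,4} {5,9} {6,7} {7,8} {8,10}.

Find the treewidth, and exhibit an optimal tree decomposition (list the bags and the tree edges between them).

Every bag has size at most 2, so the width is 2 − 1 = 1 and tw(G) ≤ 1. Any graph with an edge has treewidth ≥ 1, and G has the edge 9–5. Combining the bounds, tw(G) = 1.

Treewidth 1.
Bags: B1 = {5, 9}  B2 = {2, 5}  B3 = {2, 6}  B4 = {6, 7}  B5 = {7, 8}  B6 = {8, 10}  B7 = {1, 10}  B8 = {1, 4}  B9 = {3, 4}
Tree: B1–B2, B2–B3, B3–B4, B4–B5, B5–B6, B6–B7, B7–B8, B8–B9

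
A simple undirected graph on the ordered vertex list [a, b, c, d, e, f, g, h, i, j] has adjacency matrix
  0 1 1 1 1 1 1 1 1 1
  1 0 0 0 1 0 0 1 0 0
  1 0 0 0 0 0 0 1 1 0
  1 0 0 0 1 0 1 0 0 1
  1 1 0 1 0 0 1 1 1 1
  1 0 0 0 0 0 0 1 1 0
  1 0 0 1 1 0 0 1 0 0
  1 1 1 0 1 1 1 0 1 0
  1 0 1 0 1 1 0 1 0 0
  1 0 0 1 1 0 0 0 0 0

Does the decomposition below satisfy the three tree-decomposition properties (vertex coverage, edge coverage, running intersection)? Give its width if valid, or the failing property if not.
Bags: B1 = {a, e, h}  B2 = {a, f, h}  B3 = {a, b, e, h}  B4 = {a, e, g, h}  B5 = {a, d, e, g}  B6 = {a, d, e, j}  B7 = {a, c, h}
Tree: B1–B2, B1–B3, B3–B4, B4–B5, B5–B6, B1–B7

A tree decomposition must satisfy three properties: every vertex lies in some bag; for every edge, both endpoints lie together in some bag; and for every vertex, the bags containing it form a connected subtree. Here vertex i appears in no bag, so the decomposition is invalid.

No — vertex i appears in no bag.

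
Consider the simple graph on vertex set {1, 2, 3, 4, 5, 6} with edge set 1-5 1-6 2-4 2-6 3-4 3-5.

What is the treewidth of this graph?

A width-2 tree decomposition is:
Bags: B1 = {3, 4, 5}  B2 = {1, 4, 5}  B3 = {1, 4, 6}  B4 = {2, 4, 6}
Tree: B1–B2, B2–B3, B3–B4
The largest bag has 3 vertices, giving width 2; this decomposition certifies tw(G) ≤ 2. Since 4–3–5–1–6–2–4 is a cycle in G, G is not acyclic. Forests are exactly the graphs of treewidth ≤ 1, so tw(G) ≥ 2. Combining the bounds, tw(G) = 2.

2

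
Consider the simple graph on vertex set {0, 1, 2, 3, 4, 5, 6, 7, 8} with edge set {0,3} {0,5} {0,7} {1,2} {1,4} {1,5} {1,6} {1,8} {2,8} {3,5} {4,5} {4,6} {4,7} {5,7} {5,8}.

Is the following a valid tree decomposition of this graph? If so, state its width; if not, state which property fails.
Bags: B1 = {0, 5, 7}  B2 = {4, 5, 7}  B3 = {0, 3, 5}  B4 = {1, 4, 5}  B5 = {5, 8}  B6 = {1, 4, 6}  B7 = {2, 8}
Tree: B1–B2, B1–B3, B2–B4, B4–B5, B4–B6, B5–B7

No — edge (1,8) lies in no bag.

A tree decomposition must satisfy three properties: every vertex lies in some bag; for every edge, both endpoints lie together in some bag; and for every vertex, the bags containing it form a connected subtree. Here edge (1,8) lies in no bag, so the decomposition is invalid.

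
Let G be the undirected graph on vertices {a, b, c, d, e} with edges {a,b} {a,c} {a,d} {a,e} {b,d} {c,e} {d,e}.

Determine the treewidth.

A width-2 tree decomposition is:
Bags: B1 = {a, b, d}  B2 = {a, d, e}  B3 = {a, c, e}
Tree: B1–B2, B2–B3
Every bag has size at most 3, so the width is 3 − 1 = 2 and tw(G) ≤ 2. Conversely, {a, d, e} is a clique of size 3, and the vertices of any clique must share a bag in every tree decomposition; so some bag has ≥ 3 vertices and tw(G) ≥ 2. Hence tw(G) = 2 exactly.

2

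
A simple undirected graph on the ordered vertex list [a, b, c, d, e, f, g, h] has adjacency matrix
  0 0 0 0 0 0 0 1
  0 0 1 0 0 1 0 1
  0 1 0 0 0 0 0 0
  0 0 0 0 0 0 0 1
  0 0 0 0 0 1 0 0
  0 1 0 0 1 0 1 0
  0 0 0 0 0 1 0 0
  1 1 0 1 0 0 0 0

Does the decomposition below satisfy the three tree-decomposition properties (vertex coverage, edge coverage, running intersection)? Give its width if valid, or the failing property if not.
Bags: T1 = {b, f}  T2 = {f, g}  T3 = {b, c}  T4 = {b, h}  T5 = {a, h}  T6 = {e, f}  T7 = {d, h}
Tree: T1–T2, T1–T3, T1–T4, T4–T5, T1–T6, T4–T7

Checking the three conditions: (i) the bags cover all of {a, b, c, d, e, f, g, h}; (ii) for each edge, some bag contains both endpoints; (iii) the bags containing any fixed vertex form a subtree. All hold, so the decomposition is valid with width 2 − 1 = 1.

Yes; width 1.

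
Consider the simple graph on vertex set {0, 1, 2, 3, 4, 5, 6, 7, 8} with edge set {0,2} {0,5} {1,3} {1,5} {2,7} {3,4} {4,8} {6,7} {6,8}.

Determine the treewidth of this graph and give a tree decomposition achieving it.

Every bag has size at most 3, so the width is 3 − 1 = 2 and tw(G) ≤ 2. For the lower bound, G contains the cycle 4–8–6–7–2–0–5–1–3–4, so G is not a forest; only forests have treewidth ≤ 1, hence tw(G) ≥ 2. Therefore the treewidth is 2.

Treewidth 2.
Bags: B1 = {4, 6, 8}  B2 = {4, 6, 7}  B3 = {2, 4, 7}  B4 = {0, 2, 4}  B5 = {0, 4, 5}  B6 = {1, 4, 5}  B7 = {1, 3, 4}
Tree: B1–B2, B2–B3, B3–B4, B4–B5, B5–B6, B6–B7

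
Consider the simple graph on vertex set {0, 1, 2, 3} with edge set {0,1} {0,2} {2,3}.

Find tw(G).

1

A width-1 tree decomposition is:
Bags: B1 = {0, 1}  B2 = {0, 2}  B3 = {2, 3}
Tree: B1–B2, B2–B3
The largest bag has 2 vertices, giving width 1; this decomposition certifies tw(G) ≤ 1. Any graph with an edge has treewidth ≥ 1, and G has the edge 1–0. The upper and lower bounds meet at 1, so that is the treewidth.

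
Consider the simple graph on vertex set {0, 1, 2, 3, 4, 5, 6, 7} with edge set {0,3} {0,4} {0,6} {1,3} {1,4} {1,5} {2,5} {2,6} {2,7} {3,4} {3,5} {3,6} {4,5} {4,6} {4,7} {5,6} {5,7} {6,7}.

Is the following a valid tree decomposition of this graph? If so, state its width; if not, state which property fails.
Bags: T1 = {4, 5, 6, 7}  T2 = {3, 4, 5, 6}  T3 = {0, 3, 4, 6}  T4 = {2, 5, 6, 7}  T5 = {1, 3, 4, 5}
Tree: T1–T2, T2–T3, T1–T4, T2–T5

Yes; width 3.

Vertex coverage: the bags together contain {0, 1, 2, 3, 4, 5, 6, 7}, the full vertex set. Edge coverage: each edge of G has both endpoints in at least one bag. Running intersection: for every vertex, the bags containing it form a connected subtree. All three properties hold, so this is a valid tree decomposition of width max|bag| − 1 = 3, and hence tw(G) ≤ 3.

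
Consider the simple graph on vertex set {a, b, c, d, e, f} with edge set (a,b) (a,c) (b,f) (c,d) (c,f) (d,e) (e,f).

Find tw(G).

2

A width-2 tree decomposition is:
Bags: B1 = {a, b, c}  B2 = {b, c, f}  B3 = {c, d, f}  B4 = {d, e, f}
Tree: B1–B2, B2–B3, B3–B4
The largest bag has 3 vertices, giving width 2; this decomposition certifies tw(G) ≤ 2. Since a–b–f–c–a is a cycle in G, G is not acyclic. Forests are exactly the graphs of treewidth ≤ 1, so tw(G) ≥ 2. The upper and lower bounds meet at 2, so that is the treewidth.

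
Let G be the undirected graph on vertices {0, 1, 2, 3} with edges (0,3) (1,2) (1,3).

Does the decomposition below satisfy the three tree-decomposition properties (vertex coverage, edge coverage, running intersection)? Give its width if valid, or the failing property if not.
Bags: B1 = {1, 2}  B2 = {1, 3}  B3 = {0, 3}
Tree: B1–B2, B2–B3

Checking the three conditions: (i) the bags cover all of {0, 1, 2, 3}; (ii) for each edge, some bag contains both endpoints; (iii) the bags containing any fixed vertex form a subtree. All hold, so the decomposition is valid with width 2 − 1 = 1.

Yes; width 1.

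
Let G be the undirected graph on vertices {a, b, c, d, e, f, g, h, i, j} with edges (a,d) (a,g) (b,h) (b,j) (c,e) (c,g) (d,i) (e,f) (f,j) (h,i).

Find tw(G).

2

A width-2 tree decomposition is:
Bags: B1 = {b, h, j}  B2 = {f, h, j}  B3 = {e, f, h}  B4 = {c, e, h}  B5 = {c, g, h}  B6 = {a, g, h}  B7 = {a, d, h}  B8 = {d, h, i}
Tree: B1–B2, B2–B3, B3–B4, B4–B5, B5–B6, B6–B7, B7–B8
The largest bag has 3 vertices, giving width 2; this decomposition certifies tw(G) ≤ 2. For the lower bound, G contains the cycle h–b–j–f–e–c–g–a–d–i–h, so G is not a forest; only forests have treewidth ≤ 1, hence tw(G) ≥ 2. Combining the bounds, tw(G) = 2.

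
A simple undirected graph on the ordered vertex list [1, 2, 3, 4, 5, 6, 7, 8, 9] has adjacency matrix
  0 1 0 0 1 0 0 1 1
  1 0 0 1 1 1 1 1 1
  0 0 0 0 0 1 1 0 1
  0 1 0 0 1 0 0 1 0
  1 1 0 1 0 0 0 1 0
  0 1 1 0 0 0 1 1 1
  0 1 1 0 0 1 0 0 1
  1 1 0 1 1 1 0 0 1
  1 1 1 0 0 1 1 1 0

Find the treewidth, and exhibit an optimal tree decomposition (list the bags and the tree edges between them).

Treewidth 3.
One optimal decomposition is:
Bags: B1 = {2, 6, 8, 9}  B2 = {2, 6, 7, 9}  B3 = {1, 2, 8, 9}  B4 = {1, 2, 5, 8}  B5 = {3, 6, 7, 9}  B6 = {2, 4, 5, 8}
Tree: B1–B2, B1–B3, B3–B4, B2–B5, B4–B6

Every bag has size at most 4, so the width is 4 − 1 = 3 and tw(G) ≤ 3. On the other hand G contains the 4-clique {1, 2, 8, 9}. A clique must lie in a single bag of any decomposition, so no decomposition can have width below 3. Combining the bounds, tw(G) = 3.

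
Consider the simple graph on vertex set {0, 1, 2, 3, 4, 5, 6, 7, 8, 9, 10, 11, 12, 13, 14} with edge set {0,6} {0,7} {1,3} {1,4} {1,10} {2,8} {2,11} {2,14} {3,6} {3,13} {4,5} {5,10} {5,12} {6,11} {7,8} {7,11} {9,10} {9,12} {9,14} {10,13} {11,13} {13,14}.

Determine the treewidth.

A width-3 tree decomposition is:
Bags: B1 = {4, 5, 9, 12}  B2 = {4, 5, 9, 10}  B3 = {1, 4, 9, 10}  B4 = {1, 9, 10, 14}  B5 = {1, 10, 13, 14}  B6 = {1, 3, 13, 14}  B7 = {2, 3, 13, 14}  B8 = {2, 3, 11, 13}  B9 = {2, 3, 6, 11}  B10 = {2, 6, 8, 11}  B11 = {6, 7, 8, 11}  B12 = {0, 6, 7, 8}
Tree: B1–B2, B2–B3, B3–B4, B4–B5, B5–B6, B6–B7, B7–B8, B8–B9, B9–B10, B10–B11, B11–B12
Every bag has size at most 4, so the width is 4 − 1 = 3 and tw(G) ≤ 3. For the lower bound: the 4 vertex sets {4,5,12}, {9}, {10}, {1,3,13,14} are disjoint, each induces a connected subgraph, and every pair is joined by at least one edge of G. Contracting each set to a single vertex therefore yields K_{4} as a minor, and since treewidth is minor-monotone, tw(G) ≥ tw(K_{4}) = 3. Therefore the treewidth is 3.

3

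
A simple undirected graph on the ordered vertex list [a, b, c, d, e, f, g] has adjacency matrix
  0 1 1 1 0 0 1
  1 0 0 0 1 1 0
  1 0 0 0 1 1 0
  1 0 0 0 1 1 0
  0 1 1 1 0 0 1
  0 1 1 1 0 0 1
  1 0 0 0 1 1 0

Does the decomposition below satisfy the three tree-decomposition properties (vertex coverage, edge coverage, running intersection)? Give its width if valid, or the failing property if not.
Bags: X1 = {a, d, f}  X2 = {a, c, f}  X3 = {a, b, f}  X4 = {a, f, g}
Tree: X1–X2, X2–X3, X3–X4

A tree decomposition must satisfy three properties: every vertex lies in some bag; for every edge, both endpoints lie together in some bag; and for every vertex, the bags containing it form a connected subtree. Here vertex e appears in no bag, so the decomposition is invalid.

No — vertex e appears in no bag.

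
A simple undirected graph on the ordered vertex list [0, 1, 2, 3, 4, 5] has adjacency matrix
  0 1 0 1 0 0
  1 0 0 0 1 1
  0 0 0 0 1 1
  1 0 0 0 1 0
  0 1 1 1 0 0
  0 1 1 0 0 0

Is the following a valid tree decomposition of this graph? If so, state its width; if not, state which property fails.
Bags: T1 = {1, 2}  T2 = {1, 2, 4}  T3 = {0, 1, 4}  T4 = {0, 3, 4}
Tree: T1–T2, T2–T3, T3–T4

No — vertex 5 appears in no bag.

A tree decomposition must satisfy three properties: every vertex lies in some bag; for every edge, both endpoints lie together in some bag; and for every vertex, the bags containing it form a connected subtree. Here vertex 5 appears in no bag, so the decomposition is invalid.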